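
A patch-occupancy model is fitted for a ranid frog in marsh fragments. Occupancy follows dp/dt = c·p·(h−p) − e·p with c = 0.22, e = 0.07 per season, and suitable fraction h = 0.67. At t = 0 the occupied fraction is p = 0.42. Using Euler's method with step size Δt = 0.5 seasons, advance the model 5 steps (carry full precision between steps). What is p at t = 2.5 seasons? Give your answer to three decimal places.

Update rule: p ← p + [c·p·(h−p) − e·p]·Δt with Δt = 0.5.
  1  |  dp/dt·Δt = -0.003150  |  p_1 = 0.416850
  2  |  dp/dt·Δt = -0.002982  |  p_2 = 0.413868
  3  |  dp/dt·Δt = -0.002825  |  p_3 = 0.411043
  4  |  dp/dt·Δt = -0.002678  |  p_4 = 0.408365
  5  |  dp/dt·Δt = -0.002540  |  p_5 = 0.405825

0.406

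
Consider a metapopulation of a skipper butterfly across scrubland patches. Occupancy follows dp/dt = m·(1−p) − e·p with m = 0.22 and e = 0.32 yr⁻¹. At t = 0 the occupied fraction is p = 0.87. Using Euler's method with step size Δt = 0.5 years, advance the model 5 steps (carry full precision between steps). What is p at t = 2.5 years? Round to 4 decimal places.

Update rule: p ← p + [m·(1−p) − e·p]·Δt with Δt = 0.5.
  1  |  dp/dt·Δt = -0.124900  |  p_1 = 0.745100
  2  |  dp/dt·Δt = -0.091177  |  p_2 = 0.653923
  3  |  dp/dt·Δt = -0.066559  |  p_3 = 0.587364
  4  |  dp/dt·Δt = -0.048588  |  p_4 = 0.538776
  5  |  dp/dt·Δt = -0.035469  |  p_5 = 0.503306

0.5033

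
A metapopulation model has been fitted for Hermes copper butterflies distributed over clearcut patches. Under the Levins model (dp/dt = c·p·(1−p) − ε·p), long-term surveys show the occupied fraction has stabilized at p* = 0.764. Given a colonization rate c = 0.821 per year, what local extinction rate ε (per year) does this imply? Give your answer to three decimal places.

0.194

At equilibrium c(1−p*) = ε.
ε = 0.821 × (1 − 0.764) = 0.821 × 0.2360 = 0.1938.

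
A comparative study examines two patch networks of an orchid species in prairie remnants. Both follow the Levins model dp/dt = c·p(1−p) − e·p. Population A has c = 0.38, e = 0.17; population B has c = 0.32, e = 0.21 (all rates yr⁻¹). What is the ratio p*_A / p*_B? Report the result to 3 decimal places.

A: p*_A = 1 − 0.17/0.38 = 0.5526.
B: p*_B = 1 − 0.21/0.32 = 0.3438.
p*_A / p*_B = 0.5526/0.3438 = 1.6077.

1.608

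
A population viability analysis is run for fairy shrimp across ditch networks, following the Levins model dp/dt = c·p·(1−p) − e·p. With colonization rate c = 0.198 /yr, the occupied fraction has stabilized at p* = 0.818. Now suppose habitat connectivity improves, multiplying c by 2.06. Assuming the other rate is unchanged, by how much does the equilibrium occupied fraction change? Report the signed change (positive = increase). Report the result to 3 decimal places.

0.094

Balance c(1−p*) = e gives e = 0.198×(1 − 0.81800) = 0.03604.
New p* = 1 − e/c = 1 − 0.03604/0.40788 = 0.91164.
Δp* = 0.91164 − 0.81800 = +0.09364.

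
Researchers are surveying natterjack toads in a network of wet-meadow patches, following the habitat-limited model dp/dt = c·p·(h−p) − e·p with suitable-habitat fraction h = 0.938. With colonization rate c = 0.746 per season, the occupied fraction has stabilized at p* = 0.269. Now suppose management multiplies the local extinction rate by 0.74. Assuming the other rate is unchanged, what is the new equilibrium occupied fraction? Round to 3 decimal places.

Balance c(h−p*) = e gives e = 0.746×(0.938 − 0.26900) = 0.49907.
New p* = 0.938 − e/c = 0.938 − 0.36931/0.74600 = 0.44295.

0.443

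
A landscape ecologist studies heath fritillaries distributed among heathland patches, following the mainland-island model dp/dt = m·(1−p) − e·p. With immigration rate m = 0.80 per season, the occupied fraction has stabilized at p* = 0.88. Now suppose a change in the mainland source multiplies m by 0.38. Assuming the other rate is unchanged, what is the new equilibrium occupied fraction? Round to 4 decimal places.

0.7359

Balance m(1−p*) = e·p* gives e = m(1−p*)/p* = 0.80×0.12000/0.88000 = 0.10909.
New p* = m/(m+e) = 0.30400/(0.30400+0.10909) = 0.73592.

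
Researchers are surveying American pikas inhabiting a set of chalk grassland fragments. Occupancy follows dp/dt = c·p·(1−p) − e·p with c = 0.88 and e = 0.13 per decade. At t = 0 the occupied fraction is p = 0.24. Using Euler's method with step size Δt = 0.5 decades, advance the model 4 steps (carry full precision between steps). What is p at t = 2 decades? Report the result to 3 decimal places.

Update rule: p ← p + [c·p·(1−p) − e·p]·Δt with Δt = 0.5.
t = 0.5: p = 0.24000 + (+0.06466) = 0.30466
t = 1: p = 0.30466 + (+0.07341) = 0.37806
t = 1.5: p = 0.37806 + (+0.07888) = 0.45695
t = 2: p = 0.45695 + (+0.07948) = 0.53643

0.536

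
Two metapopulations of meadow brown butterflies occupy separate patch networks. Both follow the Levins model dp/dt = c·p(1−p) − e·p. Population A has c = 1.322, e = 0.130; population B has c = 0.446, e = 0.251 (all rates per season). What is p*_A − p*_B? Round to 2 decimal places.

0.46

A: p*_A = 1 − 0.130/1.322 = 0.9017.
B: p*_B = 1 − 0.251/0.446 = 0.4372.
p*_A − p*_B = 0.9017 − 0.4372 = 0.4644.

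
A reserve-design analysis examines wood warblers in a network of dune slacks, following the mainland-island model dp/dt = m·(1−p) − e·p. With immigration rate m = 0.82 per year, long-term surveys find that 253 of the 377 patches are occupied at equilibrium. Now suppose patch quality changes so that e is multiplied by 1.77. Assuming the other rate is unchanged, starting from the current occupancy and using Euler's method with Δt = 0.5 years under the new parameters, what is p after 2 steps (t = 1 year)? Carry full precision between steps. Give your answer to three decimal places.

0.543

Observed p* = 253/377 = 0.67109.
Balance m(1−p*) = e·p* gives e = m(1−p*)/p* = 0.82×0.32891/0.67109 = 0.40190.
Starting from p₀ = 0.67109; update p ← p + (dp/dt)·Δt with the new parameters.
step 1: Δp = -0.10384, p = 0.56725
step 2: Δp = -0.02433, p = 0.54292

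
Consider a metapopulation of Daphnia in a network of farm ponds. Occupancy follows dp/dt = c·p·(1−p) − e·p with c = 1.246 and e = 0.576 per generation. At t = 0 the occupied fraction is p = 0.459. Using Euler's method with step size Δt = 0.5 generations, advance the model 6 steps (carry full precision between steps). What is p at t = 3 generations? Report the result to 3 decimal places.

Update rule: p ← p + [c·p·(1−p) − e·p]·Δt with Δt = 0.5.
step 1: Δp = +0.02251, p = 0.48151
step 2: Δp = +0.01686, p = 0.49837
step 3: Δp = +0.01222, p = 0.51059
step 4: Δp = +0.00863, p = 0.51922
step 5: Δp = +0.00598, p = 0.52520
step 6: Δp = +0.00410, p = 0.52930

0.529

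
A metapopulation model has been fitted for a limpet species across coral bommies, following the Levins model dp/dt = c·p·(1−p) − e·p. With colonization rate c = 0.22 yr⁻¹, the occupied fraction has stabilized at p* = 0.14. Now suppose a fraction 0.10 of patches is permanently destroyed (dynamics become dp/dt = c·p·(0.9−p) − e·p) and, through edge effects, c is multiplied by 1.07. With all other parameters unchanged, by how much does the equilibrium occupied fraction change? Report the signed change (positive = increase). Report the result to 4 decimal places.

-0.0437

Balance c(1−p*) = e gives e = 0.22×(1 − 0.14000) = 0.18920.
New p* = 0.9 − e/c = 0.9 − 0.18920/0.23540 = 0.09626.
Δp* = 0.09626 − 0.14000 = -0.04374.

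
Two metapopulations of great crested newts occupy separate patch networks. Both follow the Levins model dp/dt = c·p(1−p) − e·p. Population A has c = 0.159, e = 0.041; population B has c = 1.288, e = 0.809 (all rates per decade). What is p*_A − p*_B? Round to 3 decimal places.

A: p*_A = 1 − 0.041/0.159 = 0.7421.
B: p*_B = 1 − 0.809/1.288 = 0.3719.
p*_A − p*_B = 0.7421 − 0.3719 = 0.3702.

0.370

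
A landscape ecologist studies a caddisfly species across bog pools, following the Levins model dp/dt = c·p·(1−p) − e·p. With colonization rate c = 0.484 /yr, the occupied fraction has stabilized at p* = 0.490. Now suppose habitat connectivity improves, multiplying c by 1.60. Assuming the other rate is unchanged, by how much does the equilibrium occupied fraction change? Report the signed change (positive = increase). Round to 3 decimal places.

0.191

Balance c(1−p*) = e gives e = 0.484×(1 − 0.49000) = 0.24684.
New p* = 1 − e/c = 1 − 0.24684/0.77440 = 0.68125.
Δp* = 0.68125 − 0.49000 = +0.19125.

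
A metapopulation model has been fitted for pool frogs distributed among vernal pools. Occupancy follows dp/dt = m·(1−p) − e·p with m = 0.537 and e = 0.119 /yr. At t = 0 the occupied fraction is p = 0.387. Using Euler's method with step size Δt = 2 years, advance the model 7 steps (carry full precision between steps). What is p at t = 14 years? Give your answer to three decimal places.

Update rule: p ← p + [m·(1−p) − e·p]·Δt with Δt = 2.
p: 0.38700 → 0.95326  (Δp = +0.56626)
p: 0.95326 → 0.77658  (Δp = -0.17667)
p: 0.77658 → 0.83171  (Δp = +0.05512)
p: 0.83171 → 0.81451  (Δp = -0.01720)
p: 0.81451 → 0.81987  (Δp = +0.00537)
p: 0.81987 → 0.81820  (Δp = -0.00167)
p: 0.81820 → 0.81872  (Δp = +0.00052)

0.819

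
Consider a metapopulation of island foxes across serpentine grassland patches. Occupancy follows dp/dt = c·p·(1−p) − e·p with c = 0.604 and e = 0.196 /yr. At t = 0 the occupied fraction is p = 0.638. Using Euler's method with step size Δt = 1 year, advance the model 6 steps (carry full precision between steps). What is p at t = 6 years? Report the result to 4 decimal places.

0.6737

Update rule: p ← p + [c·p·(1−p) − e·p]·Δt with Δt = 1.
  1  |  dp/dt·Δt = +0.014449  |  p_1 = 0.652449
  2  |  dp/dt·Δt = +0.009082  |  p_2 = 0.661532
  3  |  dp/dt·Δt = +0.005580  |  p_3 = 0.667112
  4  |  dp/dt·Δt = +0.003379  |  p_4 = 0.670490
  5  |  dp/dt·Δt = +0.002027  |  p_5 = 0.672518
  6  |  dp/dt·Δt = +0.001210  |  p_6 = 0.673728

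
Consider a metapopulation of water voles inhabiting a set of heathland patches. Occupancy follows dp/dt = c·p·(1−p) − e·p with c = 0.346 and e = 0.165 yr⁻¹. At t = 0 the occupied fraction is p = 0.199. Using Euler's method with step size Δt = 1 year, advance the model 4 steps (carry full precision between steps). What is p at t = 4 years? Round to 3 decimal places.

0.292

Update rule: p ← p + [c·p·(1−p) − e·p]·Δt with Δt = 1.
  1  |  dp/dt·Δt = +0.022317  |  p_1 = 0.221317
  2  |  dp/dt·Δt = +0.023111  |  p_2 = 0.244428
  3  |  dp/dt·Δt = +0.023570  |  p_3 = 0.267998
  4  |  dp/dt·Δt = +0.023657  |  p_4 = 0.291655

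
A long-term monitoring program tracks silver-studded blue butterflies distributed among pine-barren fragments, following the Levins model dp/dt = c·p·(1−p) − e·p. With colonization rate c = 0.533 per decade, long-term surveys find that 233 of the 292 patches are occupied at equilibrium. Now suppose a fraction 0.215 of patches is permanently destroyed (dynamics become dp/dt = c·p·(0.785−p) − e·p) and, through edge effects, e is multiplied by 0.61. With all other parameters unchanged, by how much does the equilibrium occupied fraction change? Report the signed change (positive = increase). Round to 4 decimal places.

-0.1362

Observed p* = 233/292 = 0.79795.
Balance c(1−p*) = e gives e = 0.533×(1 − 0.79795) = 0.10769.
New p* = 0.785 − e/c = 0.785 − 0.06569/0.53300 = 0.66175.
Δp* = 0.66175 − 0.79795 = -0.13620.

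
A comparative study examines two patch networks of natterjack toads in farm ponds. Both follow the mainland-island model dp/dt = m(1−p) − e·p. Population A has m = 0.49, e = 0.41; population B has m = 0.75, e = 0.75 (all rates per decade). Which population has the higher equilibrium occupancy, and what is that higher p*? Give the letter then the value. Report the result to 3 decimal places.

A, 0.544

A: p*_A = m/(m+e) = 0.49/0.9000 = 0.5444.
B: p*_B = 0.75/1.5000 = 0.5000.
A is higher at 0.5444.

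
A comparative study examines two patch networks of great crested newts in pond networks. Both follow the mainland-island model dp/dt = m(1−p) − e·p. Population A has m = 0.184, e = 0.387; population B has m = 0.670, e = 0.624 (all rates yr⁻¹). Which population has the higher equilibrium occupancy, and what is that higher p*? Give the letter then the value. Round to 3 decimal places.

B, 0.518

A: p*_A = m/(m+e) = 0.184/0.5710 = 0.3222.
B: p*_B = 0.670/1.2940 = 0.5178.
B is higher at 0.5178.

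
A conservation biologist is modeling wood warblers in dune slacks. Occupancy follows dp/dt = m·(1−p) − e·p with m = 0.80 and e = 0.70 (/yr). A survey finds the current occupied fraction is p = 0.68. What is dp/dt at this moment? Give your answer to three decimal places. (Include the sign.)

Colonization term: m·(1−p) = 0.80×0.3200 = 0.25600.
Extinction term: e·p = 0.47600.
dp/dt = 0.25600 − 0.47600 = -0.22000.

-0.220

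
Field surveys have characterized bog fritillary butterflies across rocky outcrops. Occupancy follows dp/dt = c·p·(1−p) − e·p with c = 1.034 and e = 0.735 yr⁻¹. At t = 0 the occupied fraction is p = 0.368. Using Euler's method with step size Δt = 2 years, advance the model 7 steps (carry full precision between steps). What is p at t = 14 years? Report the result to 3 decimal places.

0.289

Update rule: p ← p + [c·p·(1−p) − e·p]·Δt with Δt = 2.
step 1: Δp = -0.05999, p = 0.30801
step 2: Δp = -0.01200, p = 0.29601
step 3: Δp = -0.00419, p = 0.29182
step 4: Δp = -0.00160, p = 0.29022
step 5: Δp = -0.00063, p = 0.28959
step 6: Δp = -0.00025, p = 0.28934
step 7: Δp = -0.00010, p = 0.28924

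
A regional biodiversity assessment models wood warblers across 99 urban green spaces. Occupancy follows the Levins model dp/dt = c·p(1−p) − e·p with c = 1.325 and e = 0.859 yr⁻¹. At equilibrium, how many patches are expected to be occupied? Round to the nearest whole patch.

p* = 1 − e/c = 1 − 0.859/1.325 = 0.3517.
Expected occupied patches = N × p* = 99 × 0.3517 = 34.82 ≈ 35.

35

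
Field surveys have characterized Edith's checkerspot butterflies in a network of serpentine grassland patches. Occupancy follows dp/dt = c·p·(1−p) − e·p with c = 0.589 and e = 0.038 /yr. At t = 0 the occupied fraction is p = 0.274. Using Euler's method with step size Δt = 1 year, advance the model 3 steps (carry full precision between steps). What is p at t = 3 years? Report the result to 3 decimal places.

Update rule: p ← p + [c·p·(1−p) − e·p]·Δt with Δt = 1.
p: 0.27400 → 0.38075  (Δp = +0.10675)
p: 0.38075 → 0.50516  (Δp = +0.12441)
p: 0.50516 → 0.63320  (Δp = +0.12804)

0.633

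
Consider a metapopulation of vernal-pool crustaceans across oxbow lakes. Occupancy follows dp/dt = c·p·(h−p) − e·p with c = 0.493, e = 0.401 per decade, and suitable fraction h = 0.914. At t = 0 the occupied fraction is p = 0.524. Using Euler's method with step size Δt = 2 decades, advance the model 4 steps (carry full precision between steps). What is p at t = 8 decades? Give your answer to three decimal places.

0.187

Update rule: p ← p + [c·p·(h−p) − e·p]·Δt with Δt = 2.
p: 0.52400 → 0.30525  (Δp = -0.21875)
p: 0.30525 → 0.24366  (Δp = -0.06159)
p: 0.24366 → 0.20929  (Δp = -0.03437)
p: 0.20929 → 0.18687  (Δp = -0.02243)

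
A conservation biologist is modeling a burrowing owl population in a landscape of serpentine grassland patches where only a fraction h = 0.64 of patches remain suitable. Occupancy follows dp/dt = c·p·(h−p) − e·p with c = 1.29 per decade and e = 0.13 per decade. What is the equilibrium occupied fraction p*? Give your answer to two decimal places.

0.54

Setting dp/dt = 0 and dividing by p* gives c·(h−p*) = e.
So p* = h − e/c = 0.64 − 0.13/1.29 = 0.64 − 0.1008 = 0.5392.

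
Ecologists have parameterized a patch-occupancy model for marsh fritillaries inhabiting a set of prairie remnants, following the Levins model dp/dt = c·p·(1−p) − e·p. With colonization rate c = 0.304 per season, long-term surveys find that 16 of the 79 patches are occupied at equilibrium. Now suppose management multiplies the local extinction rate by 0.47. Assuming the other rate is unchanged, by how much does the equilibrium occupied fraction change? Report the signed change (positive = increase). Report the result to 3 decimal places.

Observed p* = 16/79 = 0.20253.
Balance c(1−p*) = e gives e = 0.304×(1 − 0.20253) = 0.24243.
New p* = 1 − e/c = 1 − 0.11394/0.30400 = 0.62520.
Δp* = 0.62520 − 0.20253 = +0.42267.

0.423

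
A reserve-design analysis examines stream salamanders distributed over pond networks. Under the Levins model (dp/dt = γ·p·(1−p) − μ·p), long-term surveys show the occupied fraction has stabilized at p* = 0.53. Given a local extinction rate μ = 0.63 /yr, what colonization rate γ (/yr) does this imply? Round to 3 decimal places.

1.340

At equilibrium γ(1−p*) = μ, so γ = μ/(1−p*).
γ = 0.63/(1 − 0.53) = 0.63/0.4700 = 1.3404.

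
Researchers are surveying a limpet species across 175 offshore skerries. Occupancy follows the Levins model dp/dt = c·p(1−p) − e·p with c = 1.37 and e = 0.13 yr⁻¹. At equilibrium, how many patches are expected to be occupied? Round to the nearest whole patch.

158

p* = 1 − e/c = 1 − 0.13/1.37 = 0.9051.
Expected occupied patches = N × p* = 175 × 0.9051 = 158.39 ≈ 158.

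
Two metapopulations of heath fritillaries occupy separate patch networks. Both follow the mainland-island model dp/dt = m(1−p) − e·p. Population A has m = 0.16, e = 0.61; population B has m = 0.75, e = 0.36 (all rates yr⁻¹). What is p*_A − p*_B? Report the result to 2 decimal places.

A: p*_A = m/(m+e) = 0.16/0.7700 = 0.2078.
B: p*_B = 0.75/1.1100 = 0.6757.
p*_A − p*_B = 0.2078 − 0.6757 = -0.4679.

-0.47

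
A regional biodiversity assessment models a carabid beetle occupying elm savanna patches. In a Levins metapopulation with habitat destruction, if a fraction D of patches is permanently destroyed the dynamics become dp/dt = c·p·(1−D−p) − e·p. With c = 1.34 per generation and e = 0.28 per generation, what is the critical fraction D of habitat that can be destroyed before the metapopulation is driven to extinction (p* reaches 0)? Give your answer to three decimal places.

The nontrivial equilibrium is p* = (1−D) − e/c; extinction occurs when this hits zero.
So D_crit = 1 − e/c = 1 − 0.28/1.34 = 1 − 0.2090 = 0.7910.
Note this equals the original equilibrium occupancy — the Levins extinction-debt result.

0.791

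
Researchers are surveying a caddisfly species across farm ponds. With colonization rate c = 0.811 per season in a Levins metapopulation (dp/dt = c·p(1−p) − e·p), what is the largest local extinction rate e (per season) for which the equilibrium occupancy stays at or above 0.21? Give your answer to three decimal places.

0.641

1 − e/c ≥ 0.21 ⇒ e ≤ c(1 − 0.21) = 0.811 × 0.7900.
e_max = 0.6407.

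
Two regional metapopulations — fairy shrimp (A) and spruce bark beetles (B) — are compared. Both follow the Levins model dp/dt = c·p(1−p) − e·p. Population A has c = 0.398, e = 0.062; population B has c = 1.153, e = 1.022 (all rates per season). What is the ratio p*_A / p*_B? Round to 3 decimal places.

A: p*_A = 1 − 0.062/0.398 = 0.8442.
B: p*_B = 1 − 1.022/1.153 = 0.1136.
p*_A / p*_B = 0.8442/0.1136 = 7.4304.

7.430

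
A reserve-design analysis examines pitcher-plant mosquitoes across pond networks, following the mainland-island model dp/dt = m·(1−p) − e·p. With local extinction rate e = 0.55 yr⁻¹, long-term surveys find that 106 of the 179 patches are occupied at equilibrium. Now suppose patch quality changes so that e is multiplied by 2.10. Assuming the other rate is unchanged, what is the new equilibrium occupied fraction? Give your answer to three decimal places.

Observed p* = 106/179 = 0.59218.
Balance m(1−p*) = e·p* gives m = e·p*/(1−p*) = 0.55×0.59218/0.40782 = 0.79863.
New p* = m/(m+e) = 0.79863/(0.79863+1.15500) = 0.40879.

0.409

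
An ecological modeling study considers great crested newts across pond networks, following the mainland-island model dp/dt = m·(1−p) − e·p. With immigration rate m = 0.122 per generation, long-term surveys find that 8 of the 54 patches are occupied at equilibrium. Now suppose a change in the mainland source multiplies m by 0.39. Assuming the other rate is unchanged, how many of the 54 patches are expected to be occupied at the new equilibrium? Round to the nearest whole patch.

Observed p* = 8/54 = 0.14815.
Balance m(1−p*) = e·p* gives e = m(1−p*)/p* = 0.122×0.85185/0.14815 = 0.70149.
New p* = m/(m+e) = 0.04758/(0.04758+0.70149) = 0.06352.
Expected occupied = 54 × 0.06352 = 3.43 ≈ 3.

3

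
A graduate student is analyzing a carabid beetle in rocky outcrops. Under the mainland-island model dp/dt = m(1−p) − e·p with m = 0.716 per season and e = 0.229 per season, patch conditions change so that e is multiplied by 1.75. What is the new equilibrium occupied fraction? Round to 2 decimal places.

0.64

Before: p* = 0.716/(0.716+0.229) = 0.7577.
After: m = 0.716, e = 0.40075; p* = 0.716/1.1167 = 0.6411.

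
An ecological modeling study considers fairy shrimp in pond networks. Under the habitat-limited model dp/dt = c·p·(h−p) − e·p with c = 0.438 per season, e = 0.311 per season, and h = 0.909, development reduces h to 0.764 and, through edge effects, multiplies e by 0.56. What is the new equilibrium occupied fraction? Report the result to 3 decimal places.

Before: p* = h − e/c = 0.909 − 0.311/0.438 = 0.909 − 0.7100 = 0.1990.
After: c = 0.438, e = 0.17416, h = 0.764; p* = 0.764 − 0.17416/0.438 = 0.3664.

0.366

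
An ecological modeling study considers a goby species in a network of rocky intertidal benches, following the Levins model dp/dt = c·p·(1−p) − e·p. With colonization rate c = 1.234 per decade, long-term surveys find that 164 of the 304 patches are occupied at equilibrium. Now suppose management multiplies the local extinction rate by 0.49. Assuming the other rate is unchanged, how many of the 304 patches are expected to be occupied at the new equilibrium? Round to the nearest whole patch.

235

Observed p* = 164/304 = 0.53947.
Balance c(1−p*) = e gives e = 1.234×(1 − 0.53947) = 0.56829.
New p* = 1 − e/c = 1 − 0.27846/1.23400 = 0.77434.
Expected occupied = 304 × 0.77434 = 235.40 ≈ 235.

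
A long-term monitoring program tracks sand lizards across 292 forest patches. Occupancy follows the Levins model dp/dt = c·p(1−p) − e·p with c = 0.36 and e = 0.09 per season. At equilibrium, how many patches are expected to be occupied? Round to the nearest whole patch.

219

p* = 1 − e/c = 1 − 0.09/0.36 = 0.7500.
Expected occupied patches = N × p* = 292 × 0.7500 = 219.00 ≈ 219.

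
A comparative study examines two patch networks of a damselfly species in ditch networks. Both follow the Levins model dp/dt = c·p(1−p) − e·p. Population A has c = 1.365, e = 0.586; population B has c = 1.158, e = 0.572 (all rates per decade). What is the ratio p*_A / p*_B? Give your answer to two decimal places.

1.13

A: p*_A = 1 − 0.586/1.365 = 0.5707.
B: p*_B = 1 − 0.572/1.158 = 0.5060.
p*_A / p*_B = 0.5707/0.5060 = 1.1278.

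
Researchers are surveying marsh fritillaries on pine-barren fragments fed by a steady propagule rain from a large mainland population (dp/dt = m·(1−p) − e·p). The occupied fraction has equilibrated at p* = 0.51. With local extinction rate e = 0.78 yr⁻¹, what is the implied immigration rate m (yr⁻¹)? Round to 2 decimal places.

0.81

At equilibrium m(1−p*) = e·p*, so m = e·p*/(1−p*).
m = 0.78 × 0.51 / 0.4900 = 0.3978/0.4900 = 0.8118.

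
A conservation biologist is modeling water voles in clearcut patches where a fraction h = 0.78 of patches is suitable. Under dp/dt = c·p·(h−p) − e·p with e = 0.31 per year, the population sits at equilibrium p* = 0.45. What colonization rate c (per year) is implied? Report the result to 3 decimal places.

At equilibrium c(h−p*) = e, so c = e/(h−p*).
c = 0.31/(0.78 − 0.45) = 0.31/0.3300 = 0.9394.

0.939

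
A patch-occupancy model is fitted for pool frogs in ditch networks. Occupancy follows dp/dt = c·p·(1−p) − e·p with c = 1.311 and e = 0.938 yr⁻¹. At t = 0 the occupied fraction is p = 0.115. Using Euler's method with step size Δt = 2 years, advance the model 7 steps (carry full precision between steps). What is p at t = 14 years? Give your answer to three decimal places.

0.284

Update rule: p ← p + [c·p·(1−p) − e·p]·Δt with Δt = 2.
step 1: Δp = +0.05111, p = 0.16611
step 2: Δp = +0.05157, p = 0.21768
step 3: Δp = +0.03815, p = 0.25583
step 4: Δp = +0.01924, p = 0.27507
step 5: Δp = +0.00681, p = 0.28188
step 6: Δp = +0.00195, p = 0.28383
step 7: Δp = +0.00051, p = 0.28434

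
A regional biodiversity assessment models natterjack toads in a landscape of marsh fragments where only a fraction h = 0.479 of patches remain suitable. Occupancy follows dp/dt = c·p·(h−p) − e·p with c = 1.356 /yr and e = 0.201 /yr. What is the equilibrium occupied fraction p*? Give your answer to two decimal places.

0.33

Setting dp/dt = 0 and dividing by p* gives c·(h−p*) = e.
So p* = h − e/c = 0.479 − 0.201/1.356 = 0.479 − 0.1482 = 0.3308.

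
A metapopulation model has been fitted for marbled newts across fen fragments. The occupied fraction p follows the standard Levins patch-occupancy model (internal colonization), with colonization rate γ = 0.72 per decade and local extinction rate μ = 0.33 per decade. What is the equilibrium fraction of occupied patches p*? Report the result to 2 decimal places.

0.54

Setting dp/dt = 0 and dividing through by p* gives γ·(1−p*) = μ.
So p* = 1 − μ/γ = 1 − 0.33/0.72 = 1 − 0.4583 = 0.5417.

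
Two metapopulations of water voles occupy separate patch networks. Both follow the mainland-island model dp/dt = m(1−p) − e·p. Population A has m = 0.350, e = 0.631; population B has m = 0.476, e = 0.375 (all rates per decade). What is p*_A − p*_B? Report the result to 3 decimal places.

A: p*_A = m/(m+e) = 0.350/0.9810 = 0.3568.
B: p*_B = 0.476/0.8510 = 0.5593.
p*_A − p*_B = 0.3568 − 0.5593 = -0.2026.

-0.203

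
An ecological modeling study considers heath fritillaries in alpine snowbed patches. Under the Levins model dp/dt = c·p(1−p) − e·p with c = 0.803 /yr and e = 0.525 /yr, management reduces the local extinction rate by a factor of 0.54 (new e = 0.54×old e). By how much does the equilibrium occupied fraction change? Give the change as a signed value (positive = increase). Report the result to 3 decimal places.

Before: p* = 1 − 0.525/0.803 = 0.3462.
After the change, c = 0.803, e = 0.2835, so p* = 1 − 0.2835/0.803 = 0.6469.
Δp* = 0.6469 − 0.3462 = +0.3007.

0.301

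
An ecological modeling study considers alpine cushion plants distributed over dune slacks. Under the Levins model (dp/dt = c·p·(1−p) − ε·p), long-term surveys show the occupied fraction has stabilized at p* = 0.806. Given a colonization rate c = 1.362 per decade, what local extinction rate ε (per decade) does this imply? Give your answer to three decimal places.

At equilibrium c(1−p*) = ε.
ε = 1.362 × (1 − 0.806) = 1.362 × 0.1940 = 0.2642.

0.264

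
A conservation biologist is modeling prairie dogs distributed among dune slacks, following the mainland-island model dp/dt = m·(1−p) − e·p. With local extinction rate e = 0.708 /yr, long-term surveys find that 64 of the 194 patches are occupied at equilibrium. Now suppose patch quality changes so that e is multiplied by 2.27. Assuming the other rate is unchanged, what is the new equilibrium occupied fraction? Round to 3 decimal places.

Observed p* = 64/194 = 0.32990.
Balance m(1−p*) = e·p* gives m = e·p*/(1−p*) = 0.708×0.32990/0.67010 = 0.34856.
New p* = m/(m+e) = 0.34856/(0.34856+1.60716) = 0.17823.

0.178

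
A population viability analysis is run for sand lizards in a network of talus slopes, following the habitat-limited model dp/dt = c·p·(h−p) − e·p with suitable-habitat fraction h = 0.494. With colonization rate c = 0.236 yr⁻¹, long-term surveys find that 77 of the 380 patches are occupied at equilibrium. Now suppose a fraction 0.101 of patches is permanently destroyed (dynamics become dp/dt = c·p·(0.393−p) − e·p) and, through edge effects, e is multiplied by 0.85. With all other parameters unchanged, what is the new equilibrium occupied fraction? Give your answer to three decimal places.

Observed p* = 77/380 = 0.20263.
Balance c(h−p*) = e gives e = 0.236×(0.494 − 0.20263) = 0.06876.
New p* = 0.393 − e/c = 0.393 − 0.05845/0.23600 = 0.14533.

0.145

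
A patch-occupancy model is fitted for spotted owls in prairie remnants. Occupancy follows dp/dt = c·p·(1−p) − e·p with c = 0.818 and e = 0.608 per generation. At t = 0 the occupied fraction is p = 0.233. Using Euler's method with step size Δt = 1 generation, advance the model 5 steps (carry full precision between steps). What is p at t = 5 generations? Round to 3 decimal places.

0.249

Update rule: p ← p + [c·p·(1−p) − e·p]·Δt with Δt = 1.
step 1: Δp = +0.00452, p = 0.23752
step 2: Δp = +0.00373, p = 0.24125
step 3: Δp = +0.00305, p = 0.24431
step 4: Δp = +0.00248, p = 0.24679
step 5: Δp = +0.00201, p = 0.24879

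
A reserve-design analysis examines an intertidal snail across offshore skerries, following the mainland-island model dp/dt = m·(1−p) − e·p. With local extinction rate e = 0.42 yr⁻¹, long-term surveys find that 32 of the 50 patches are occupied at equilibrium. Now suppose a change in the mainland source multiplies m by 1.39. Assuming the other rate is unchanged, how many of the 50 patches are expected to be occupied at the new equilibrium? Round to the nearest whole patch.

36

Observed p* = 32/50 = 0.64000.
Balance m(1−p*) = e·p* gives m = e·p*/(1−p*) = 0.42×0.64000/0.36000 = 0.74667.
New p* = m/(m+e) = 1.03787/(1.03787+0.42000) = 0.71191.
Expected occupied = 50 × 0.71191 = 35.60 ≈ 36.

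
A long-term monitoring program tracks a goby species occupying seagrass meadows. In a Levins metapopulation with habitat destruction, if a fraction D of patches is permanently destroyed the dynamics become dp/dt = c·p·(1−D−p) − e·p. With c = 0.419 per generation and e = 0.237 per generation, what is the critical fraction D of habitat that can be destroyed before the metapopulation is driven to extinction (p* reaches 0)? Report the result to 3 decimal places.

The nontrivial equilibrium is p* = (1−D) − e/c; extinction occurs when this hits zero.
So D_crit = 1 − e/c = 1 − 0.237/0.419 = 1 − 0.5656 = 0.4344.
Note this equals the original equilibrium occupancy — the Levins extinction-debt result.

0.434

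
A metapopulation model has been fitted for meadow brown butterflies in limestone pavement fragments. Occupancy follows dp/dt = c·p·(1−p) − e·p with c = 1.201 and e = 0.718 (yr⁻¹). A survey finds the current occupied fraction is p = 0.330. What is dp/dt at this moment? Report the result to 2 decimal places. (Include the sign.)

Colonization term: c·p·(1−p) = 1.201×0.330×0.6700 = 0.26554.
Extinction term: e·p = 0.23694.
dp/dt = 0.26554 − 0.23694 = 0.02860.

0.03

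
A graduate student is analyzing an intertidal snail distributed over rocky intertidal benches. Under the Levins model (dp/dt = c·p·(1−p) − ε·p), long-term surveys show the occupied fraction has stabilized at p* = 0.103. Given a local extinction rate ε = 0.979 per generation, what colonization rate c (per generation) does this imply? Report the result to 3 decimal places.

1.091

At equilibrium c(1−p*) = ε, so c = ε/(1−p*).
c = 0.979/(1 − 0.103) = 0.979/0.8970 = 1.0914.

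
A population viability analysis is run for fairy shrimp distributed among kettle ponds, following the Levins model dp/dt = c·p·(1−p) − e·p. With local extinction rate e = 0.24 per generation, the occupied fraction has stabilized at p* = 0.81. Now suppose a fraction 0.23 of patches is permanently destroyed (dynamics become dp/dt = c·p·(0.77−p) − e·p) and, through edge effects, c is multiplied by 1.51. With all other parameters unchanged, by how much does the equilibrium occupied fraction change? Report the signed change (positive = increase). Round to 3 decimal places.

-0.166

Balance c(1−p*) = e gives c = e/(1 − 0.81000) = 0.24/0.19000 = 1.26316.
New p* = 0.77 − e/c = 0.77 − 0.24000/1.90737 = 0.64417.
Δp* = 0.64417 − 0.81000 = -0.16583.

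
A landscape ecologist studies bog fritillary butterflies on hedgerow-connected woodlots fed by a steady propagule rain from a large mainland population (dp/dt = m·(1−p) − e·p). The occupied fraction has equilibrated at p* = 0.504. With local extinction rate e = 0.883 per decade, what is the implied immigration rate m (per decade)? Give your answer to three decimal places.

At equilibrium m(1−p*) = e·p*, so m = e·p*/(1−p*).
m = 0.883 × 0.504 / 0.4960 = 0.4450/0.4960 = 0.8972.

0.897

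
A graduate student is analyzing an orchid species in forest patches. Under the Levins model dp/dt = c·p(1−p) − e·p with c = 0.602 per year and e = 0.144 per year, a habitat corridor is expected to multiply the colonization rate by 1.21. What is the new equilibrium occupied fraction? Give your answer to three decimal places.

Before: p* = 1 − 0.144/0.602 = 0.7608.
After the change, c = 0.72842, e = 0.144, so p* = 1 − 0.144/0.72842 = 0.8023.

0.802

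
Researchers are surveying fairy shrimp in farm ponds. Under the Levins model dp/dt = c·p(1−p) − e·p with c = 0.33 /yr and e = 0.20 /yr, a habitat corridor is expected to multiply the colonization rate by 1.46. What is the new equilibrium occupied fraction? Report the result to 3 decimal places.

Before: p* = 1 − 0.20/0.33 = 0.3939.
After the change, c = 0.4818, e = 0.2, so p* = 1 − 0.2/0.4818 = 0.5849.

0.585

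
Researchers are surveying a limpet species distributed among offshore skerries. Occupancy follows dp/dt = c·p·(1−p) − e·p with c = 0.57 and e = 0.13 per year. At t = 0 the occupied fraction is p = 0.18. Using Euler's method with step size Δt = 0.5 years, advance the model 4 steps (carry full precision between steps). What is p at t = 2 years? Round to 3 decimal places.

Update rule: p ← p + [c·p·(1−p) − e·p]·Δt with Δt = 0.5.
t = 0.5: p = 0.18000 + (+0.03037) = 0.21037
t = 1: p = 0.21037 + (+0.03367) = 0.24403
t = 1.5: p = 0.24403 + (+0.03672) = 0.28075
t = 2: p = 0.28075 + (+0.03930) = 0.32005

0.320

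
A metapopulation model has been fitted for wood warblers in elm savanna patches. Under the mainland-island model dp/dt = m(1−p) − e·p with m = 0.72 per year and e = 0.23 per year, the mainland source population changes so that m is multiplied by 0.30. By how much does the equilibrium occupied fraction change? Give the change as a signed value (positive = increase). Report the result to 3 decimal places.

-0.274

Before: p* = 0.72/(0.72+0.23) = 0.7579.
After: m = 0.216, e = 0.23; p* = 0.216/0.4460 = 0.4843.
Δp* = 0.4843 − 0.7579 = -0.2736.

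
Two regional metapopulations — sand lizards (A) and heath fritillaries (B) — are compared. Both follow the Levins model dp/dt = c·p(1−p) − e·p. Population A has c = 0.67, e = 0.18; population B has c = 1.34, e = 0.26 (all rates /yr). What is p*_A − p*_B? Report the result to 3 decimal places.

-0.075

A: p*_A = 1 − 0.18/0.67 = 0.7313.
B: p*_B = 1 − 0.26/1.34 = 0.8060.
p*_A − p*_B = 0.7313 − 0.8060 = -0.0746.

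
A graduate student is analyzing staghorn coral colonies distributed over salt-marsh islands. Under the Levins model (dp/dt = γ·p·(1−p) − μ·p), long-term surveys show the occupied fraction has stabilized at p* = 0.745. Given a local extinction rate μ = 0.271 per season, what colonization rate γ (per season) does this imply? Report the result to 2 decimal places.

At equilibrium γ(1−p*) = μ, so γ = μ/(1−p*).
γ = 0.271/(1 − 0.745) = 0.271/0.2550 = 1.0627.

1.06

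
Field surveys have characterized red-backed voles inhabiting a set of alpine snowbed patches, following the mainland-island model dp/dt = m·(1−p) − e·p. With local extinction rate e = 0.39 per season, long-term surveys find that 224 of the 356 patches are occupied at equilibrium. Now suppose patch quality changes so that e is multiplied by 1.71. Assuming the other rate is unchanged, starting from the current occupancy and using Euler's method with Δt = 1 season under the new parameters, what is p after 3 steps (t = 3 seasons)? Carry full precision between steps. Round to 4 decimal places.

Observed p* = 224/356 = 0.62921.
Balance m(1−p*) = e·p* gives m = e·p*/(1−p*) = 0.39×0.62921/0.37079 = 0.66182.
Starting from p₀ = 0.62921; update p ← p + (dp/dt)·Δt with the new parameters.
p: 0.62921 → 0.45498  (Δp = -0.17423)
p: 0.45498 → 0.51226  (Δp = +0.05727)
p: 0.51226 → 0.49343  (Δp = -0.01883)

0.4934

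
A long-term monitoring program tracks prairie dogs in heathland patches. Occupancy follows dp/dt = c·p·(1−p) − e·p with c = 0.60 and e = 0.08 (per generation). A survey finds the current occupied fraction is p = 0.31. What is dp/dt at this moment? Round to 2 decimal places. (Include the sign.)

0.10

Colonization term: c·p·(1−p) = 0.60×0.31×0.6900 = 0.12834.
Extinction term: e·p = 0.02480.
dp/dt = 0.12834 − 0.02480 = 0.10354.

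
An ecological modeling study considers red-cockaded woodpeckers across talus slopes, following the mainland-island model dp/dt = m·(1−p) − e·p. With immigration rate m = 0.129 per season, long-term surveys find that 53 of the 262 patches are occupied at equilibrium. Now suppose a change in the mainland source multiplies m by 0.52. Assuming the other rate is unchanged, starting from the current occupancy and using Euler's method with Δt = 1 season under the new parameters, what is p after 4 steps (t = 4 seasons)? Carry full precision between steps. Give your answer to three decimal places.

0.119

Observed p* = 53/262 = 0.20229.
Balance m(1−p*) = e·p* gives e = m(1−p*)/p* = 0.129×0.79771/0.20229 = 0.50870.
Starting from p₀ = 0.20229; update p ← p + (dp/dt)·Δt with the new parameters.
step 1: Δp = -0.04939, p = 0.15290
step 2: Δp = -0.02095, p = 0.13194
step 3: Δp = -0.00889, p = 0.12305
step 4: Δp = -0.00377, p = 0.11928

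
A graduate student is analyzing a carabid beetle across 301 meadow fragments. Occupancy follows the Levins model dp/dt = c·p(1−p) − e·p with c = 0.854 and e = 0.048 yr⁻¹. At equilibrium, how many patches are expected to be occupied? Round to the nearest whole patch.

p* = 1 − e/c = 1 − 0.048/0.854 = 0.9438.
Expected occupied patches = N × p* = 301 × 0.9438 = 284.08 ≈ 284.

284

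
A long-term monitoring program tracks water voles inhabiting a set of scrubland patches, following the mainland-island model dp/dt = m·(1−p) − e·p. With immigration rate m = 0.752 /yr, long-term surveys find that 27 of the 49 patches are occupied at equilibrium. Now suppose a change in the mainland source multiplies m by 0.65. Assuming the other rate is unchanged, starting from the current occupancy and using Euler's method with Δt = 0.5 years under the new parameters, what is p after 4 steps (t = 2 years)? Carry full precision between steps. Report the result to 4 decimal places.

Observed p* = 27/49 = 0.55102.
Balance m(1−p*) = e·p* gives e = m(1−p*)/p* = 0.752×0.44898/0.55102 = 0.61274.
Starting from p₀ = 0.55102; update p ← p + (dp/dt)·Δt with the new parameters.
p: 0.55102 → 0.49193  (Δp = -0.05909)
p: 0.49193 → 0.46539  (Δp = -0.02654)
p: 0.46539 → 0.45347  (Δp = -0.01192)
p: 0.45347 → 0.44811  (Δp = -0.00536)

0.4481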